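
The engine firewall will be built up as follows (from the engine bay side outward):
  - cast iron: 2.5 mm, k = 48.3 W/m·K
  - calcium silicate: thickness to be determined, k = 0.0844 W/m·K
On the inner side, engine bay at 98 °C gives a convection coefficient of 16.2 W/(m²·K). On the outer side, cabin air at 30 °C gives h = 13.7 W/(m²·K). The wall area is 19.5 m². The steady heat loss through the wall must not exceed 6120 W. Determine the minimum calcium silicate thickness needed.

L ≈ 6.91 mm

Series thermal resistances:
R_inner film = 1/(h_i·A) = 1/(16.2×19.5) = 0.003166 K/W
R_cast iron = L/(kA) = 0.0025/(48.3×19.5) = 2.654×10^-6 K/W
R_outer film = 1/(h_o·A) = 1/(13.7×19.5) = 0.003743 K/W
Sum of the known resistances R_other = 0.006911 K/W
Required total resistance R_tot = ΔT/Q_allow = 68/6120 = 0.01111 K/W
R_calcium silicate = R_tot − R_other = 0.0042 K/W
L = R·k·A = 0.0042×0.0844×19.5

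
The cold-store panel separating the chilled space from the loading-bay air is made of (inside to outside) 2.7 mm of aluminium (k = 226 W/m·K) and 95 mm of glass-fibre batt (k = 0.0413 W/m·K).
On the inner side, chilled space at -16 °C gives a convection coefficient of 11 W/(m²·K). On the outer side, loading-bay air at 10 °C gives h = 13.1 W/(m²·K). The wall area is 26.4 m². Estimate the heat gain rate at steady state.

Thermal resistances in series:
R_inner film = 1/(h_i·A) = 1/(11×26.4) = 0.003444 K/W
R_aluminium = L/(kA) = 0.0027/(226×26.4) = 4.525×10^-7 K/W
R_glass-fibre batt = L/(kA) = 0.095/(0.0413×26.4) = 0.08713 K/W
R_outer film = 1/(h_o·A) = 1/(13.1×26.4) = 0.002892 K/W
R_total = 0.09347 K/W
Q = ΔT / R_total = 26 / 0.09347

Q ≈ 278 W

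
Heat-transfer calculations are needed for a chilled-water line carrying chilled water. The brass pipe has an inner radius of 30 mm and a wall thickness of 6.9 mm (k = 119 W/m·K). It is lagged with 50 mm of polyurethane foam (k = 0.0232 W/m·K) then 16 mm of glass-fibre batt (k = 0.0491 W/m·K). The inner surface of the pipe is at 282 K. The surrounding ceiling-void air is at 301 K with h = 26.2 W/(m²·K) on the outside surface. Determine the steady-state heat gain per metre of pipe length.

q′ ≈ 2.93 W/m

Cylindrical conduction, so R = ln(r₂/r₁)/(2πkL) per layer, in series:
R_brass pipe wall = ln(36.9/30)/(2π×119×1) = 2.769×10^-4 K/W
R_polyurethane foam = ln(86.9/36.9)/(2π×0.0232×1) = 5.876 K/W
R_glass-fibre batt = ln(102.9/86.9)/(2π×0.0491×1) = 0.5478 K/W
R_outer film = 1/(h_o·2πr_oL) = 1/(26.2×2π×0.1029×1) = 0.05903 K/W
R_total = 6.483 K/W
Q = ΔT/R_total = 19/6.483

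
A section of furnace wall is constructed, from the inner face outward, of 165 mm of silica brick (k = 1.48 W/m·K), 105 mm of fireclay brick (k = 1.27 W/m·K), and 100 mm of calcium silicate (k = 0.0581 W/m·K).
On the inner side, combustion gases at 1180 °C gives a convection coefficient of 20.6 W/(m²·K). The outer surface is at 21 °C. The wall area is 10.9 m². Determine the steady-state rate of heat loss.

Q ≈ 6430 W

Model the wall as resistances in series:
R_inner film = 1/(h_i·A) = 1/(20.6×10.9) = 0.004454 K/W
R_silica brick = L/(kA) = 0.165/(1.48×10.9) = 0.01023 K/W
R_fireclay brick = L/(kA) = 0.105/(1.27×10.9) = 0.007585 K/W
R_calcium silicate = L/(kA) = 0.1/(0.0581×10.9) = 0.1579 K/W
R_total = 0.1802 K/W
Q = ΔT / R_total = 1159 / 0.1802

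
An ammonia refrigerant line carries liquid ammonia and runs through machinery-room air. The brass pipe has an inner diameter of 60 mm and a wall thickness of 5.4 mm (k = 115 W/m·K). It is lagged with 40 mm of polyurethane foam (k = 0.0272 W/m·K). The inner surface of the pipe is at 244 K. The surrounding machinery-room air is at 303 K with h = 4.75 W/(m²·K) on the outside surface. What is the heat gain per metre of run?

q′ ≈ 12.1 W/m

Radial resistances (cylindrical: R_cond = ln(r_o/r_i)/(2πkL), R_conv = 1/(h·2πrL)):
R_brass pipe wall = ln(35.4/30)/(2π×115×1) = 2.291×10^-4 K/W
R_polyurethane foam = ln(75.4/35.4)/(2π×0.0272×1) = 4.424 K/W
R_outer film = 1/(h_o·2πr_oL) = 1/(4.75×2π×0.0754×1) = 0.4444 K/W
R_total = 4.869 K/W
Q = ΔT/R_total = 59/4.869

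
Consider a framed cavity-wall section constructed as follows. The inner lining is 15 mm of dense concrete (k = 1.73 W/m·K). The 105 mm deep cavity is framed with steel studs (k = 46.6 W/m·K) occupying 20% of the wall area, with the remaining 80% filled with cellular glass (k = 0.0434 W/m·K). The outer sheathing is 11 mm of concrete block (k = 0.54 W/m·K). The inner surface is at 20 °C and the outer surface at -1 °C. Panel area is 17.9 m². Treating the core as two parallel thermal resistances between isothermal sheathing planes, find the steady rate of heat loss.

Q ≈ 9340 W

Sheathing layers in series; stud and cavity paths in parallel between them.
R_inner = 0.015/(1.73×17.9) = 4.844×10^-4 K/W
R_stud  = 0.105/(46.6×0.2×17.9) = 6.294×10^-4 K/W
R_cav   = 0.105/(0.0434×0.8×17.9) = 0.1689 K/W
1/R_core = 1/R_stud + 1/R_cav → R_core = 6.271×10^-4 K/W
R_outer = 0.011/(0.54×17.9) = 0.001138 K/W
R_total = 0.002249 K/W
Q = ΔT/R_total = 21/0.002249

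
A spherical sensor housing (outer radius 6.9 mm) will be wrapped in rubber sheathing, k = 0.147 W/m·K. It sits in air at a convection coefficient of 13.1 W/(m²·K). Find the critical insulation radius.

For a sphere r_cr = 2k/h = 2×0.147/13.1
r_cr = 22.4 mm; since the bare radius (6.9 mm) is below r_cr, adding a thin layer of insulation will *increase* heat loss.

r_cr ≈ 22.4 mm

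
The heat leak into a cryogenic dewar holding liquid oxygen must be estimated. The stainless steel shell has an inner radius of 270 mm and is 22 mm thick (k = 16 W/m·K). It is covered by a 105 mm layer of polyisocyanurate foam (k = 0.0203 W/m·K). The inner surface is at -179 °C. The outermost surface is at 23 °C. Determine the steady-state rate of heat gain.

For a spherical shell R = (1/r₁ − 1/r₂)/(4πk); film R = 1/(h·4πr²). In series:
R_stainless steel shell = (1/0.27 − 1/0.292)/(4π×16) = 0.001388 K/W
R_polyisocyanurate foam = (1/0.292 − 1/0.397)/(4π×0.0203) = 3.551 K/W
R_total = 3.552 K/W
Q = ΔT/R_total = 202/3.552

Q ≈ 56.9 W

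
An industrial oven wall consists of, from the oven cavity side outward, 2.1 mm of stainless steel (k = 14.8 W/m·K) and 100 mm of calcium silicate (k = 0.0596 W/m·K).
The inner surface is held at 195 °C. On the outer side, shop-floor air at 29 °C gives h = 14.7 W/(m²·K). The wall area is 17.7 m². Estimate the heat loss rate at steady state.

Q ≈ 1680 W

Series thermal resistances:
R_stainless steel = L/(kA) = 0.0021/(14.8×17.7) = 8.016×10^-6 K/W
R_calcium silicate = L/(kA) = 0.1/(0.0596×17.7) = 0.09479 K/W
R_outer film = 1/(h_o·A) = 1/(14.7×17.7) = 0.003843 K/W
R_total = 0.09865 K/W
Q = ΔT / R_total = 166 / 0.09865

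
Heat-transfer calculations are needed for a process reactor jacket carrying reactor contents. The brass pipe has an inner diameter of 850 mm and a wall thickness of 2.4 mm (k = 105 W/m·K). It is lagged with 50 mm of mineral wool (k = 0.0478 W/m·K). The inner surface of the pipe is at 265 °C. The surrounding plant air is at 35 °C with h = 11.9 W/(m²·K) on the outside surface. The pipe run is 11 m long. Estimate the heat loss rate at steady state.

For a radial system each layer contributes R = ln(r_out/r_in)/(2πkL); films add R = 1/(hA).
R_brass pipe wall = ln(427.4/425)/(2π×105×11) = 7.76×10^-7 K/W
R_mineral wool = ln(477.4/427.4)/(2π×0.0478×11) = 0.03349 K/W
R_outer film = 1/(h_o·2πr_oL) = 1/(11.9×2π×0.4774×11) = 0.002547 K/W
R_total = 0.03604 K/W
Q = ΔT/R_total = 230/0.03604

Q ≈ 6380 W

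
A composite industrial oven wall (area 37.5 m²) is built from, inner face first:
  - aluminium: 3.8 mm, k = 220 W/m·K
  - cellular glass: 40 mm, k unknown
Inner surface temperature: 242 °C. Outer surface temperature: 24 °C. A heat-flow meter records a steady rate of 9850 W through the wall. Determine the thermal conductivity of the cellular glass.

Model the wall as resistances in series:
R_aluminium = L/(kA) = 0.0038/(220×37.5) = 4.606×10^-7 K/W
Sum of known resistances R_other = 4.606×10^-7 K/W
Total R = ΔT/Q = 218/9850 = 0.02213 K/W
R_cellular glass = R_total − R_other = 0.02213 K/W
k = L/(R·A) = 0.04/(0.02213×37.5)

k ≈ 0.0482 W/(m·K)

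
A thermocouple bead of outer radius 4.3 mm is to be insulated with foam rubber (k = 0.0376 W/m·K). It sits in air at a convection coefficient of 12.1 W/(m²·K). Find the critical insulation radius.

For a sphere r_cr = 2k/h = 2×0.0376/12.1
r_cr = 6.21 mm; since the bare radius (4.3 mm) is below r_cr, adding a thin layer of insulation will *increase* heat loss.

r_cr ≈ 6.21 mm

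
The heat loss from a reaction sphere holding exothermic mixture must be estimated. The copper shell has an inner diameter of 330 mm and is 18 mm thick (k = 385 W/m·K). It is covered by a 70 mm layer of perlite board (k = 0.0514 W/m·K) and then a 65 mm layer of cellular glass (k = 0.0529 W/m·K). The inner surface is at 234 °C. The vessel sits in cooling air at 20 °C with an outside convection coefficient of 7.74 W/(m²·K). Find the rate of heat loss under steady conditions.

Q ≈ 58.5 W

Each spherical layer contributes R = (1/r_i − 1/r_o)/(4πk):
R_copper shell = (1/0.165 − 1/0.183)/(4π×385) = 1.232×10^-4 K/W
R_perlite board = (1/0.183 − 1/0.253)/(4π×0.0514) = 2.341 K/W
R_cellular glass = (1/0.253 − 1/0.318)/(4π×0.0529) = 1.215 K/W
R_outer film = 1/(h·4πr_o²) = 1/(7.74×4π×0.318²) = 0.1017 K/W
R_total = 3.658 K/W
Q = ΔT/R_total = 214/3.658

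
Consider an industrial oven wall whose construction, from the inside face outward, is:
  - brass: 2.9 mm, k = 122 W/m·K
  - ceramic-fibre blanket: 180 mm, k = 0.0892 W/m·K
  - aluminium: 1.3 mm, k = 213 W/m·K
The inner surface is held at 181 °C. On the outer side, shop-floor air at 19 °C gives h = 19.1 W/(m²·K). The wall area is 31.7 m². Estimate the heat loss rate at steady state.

Using the resistance-network approach (series):
R_brass = L/(kA) = 0.0029/(122×31.7) = 7.499×10^-7 K/W
R_ceramic-fibre blanket = L/(kA) = 0.18/(0.0892×31.7) = 0.06366 K/W
R_aluminium = L/(kA) = 0.0013/(213×31.7) = 1.925×10^-7 K/W
R_outer film = 1/(h_o·A) = 1/(19.1×31.7) = 0.001652 K/W
R_total = 0.06531 K/W
Q = ΔT / R_total = 162 / 0.06531

Q ≈ 2480 W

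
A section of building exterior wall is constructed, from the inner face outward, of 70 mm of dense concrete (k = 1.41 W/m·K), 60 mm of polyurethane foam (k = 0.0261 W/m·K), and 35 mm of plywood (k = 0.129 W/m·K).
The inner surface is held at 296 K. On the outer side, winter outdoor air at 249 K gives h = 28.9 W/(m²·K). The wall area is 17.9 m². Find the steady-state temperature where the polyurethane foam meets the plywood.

Treating each layer as a thermal resistance in series:
R_dense concrete = L/(kA) = 0.07/(1.41×17.9) = 0.002773 K/W
R_polyurethane foam = L/(kA) = 0.06/(0.0261×17.9) = 0.1284 K/W
R_plywood = L/(kA) = 0.035/(0.129×17.9) = 0.01516 K/W
R_outer film = 1/(h_o·A) = 1/(28.9×17.9) = 0.001933 K/W
R_total = 0.1483 K/W;  Q = ΔT/R_total = 47/0.1483 = 316.9 W
T_interface = T_inner − Q·ΣR(inner→interface) = 296 − 317×0.1312

T ≈ 254 K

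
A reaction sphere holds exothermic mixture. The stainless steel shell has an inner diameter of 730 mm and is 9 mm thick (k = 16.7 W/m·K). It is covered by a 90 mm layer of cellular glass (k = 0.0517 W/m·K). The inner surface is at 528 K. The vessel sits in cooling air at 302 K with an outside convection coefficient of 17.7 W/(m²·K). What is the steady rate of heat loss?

Radial (spherical) resistances in series:
R_stainless steel shell = (1/0.365 − 1/0.374)/(4π×16.7) = 3.142×10^-4 K/W
R_cellular glass = (1/0.374 − 1/0.464)/(4π×0.0517) = 0.7983 K/W
R_outer film = 1/(h·4πr_o²) = 1/(17.7×4π×0.464²) = 0.02088 K/W
R_total = 0.8195 K/W
Q = ΔT/R_total = 226/0.8195

Q ≈ 276 W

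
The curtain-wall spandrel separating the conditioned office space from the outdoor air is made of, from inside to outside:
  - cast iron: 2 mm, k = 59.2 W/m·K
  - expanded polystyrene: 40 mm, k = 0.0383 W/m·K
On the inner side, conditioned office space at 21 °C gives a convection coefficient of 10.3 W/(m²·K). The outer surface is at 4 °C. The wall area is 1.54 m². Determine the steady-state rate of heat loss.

Q ≈ 22.9 W

Model the wall as resistances in series:
R_inner film = 1/(h_i·A) = 1/(10.3×1.54) = 0.06304 K/W
R_cast iron = L/(kA) = 0.002/(59.2×1.54) = 2.194×10^-5 K/W
R_expanded polystyrene = L/(kA) = 0.04/(0.0383×1.54) = 0.6782 K/W
R_total = 0.7412 K/W
Q = ΔT / R_total = 17 / 0.7412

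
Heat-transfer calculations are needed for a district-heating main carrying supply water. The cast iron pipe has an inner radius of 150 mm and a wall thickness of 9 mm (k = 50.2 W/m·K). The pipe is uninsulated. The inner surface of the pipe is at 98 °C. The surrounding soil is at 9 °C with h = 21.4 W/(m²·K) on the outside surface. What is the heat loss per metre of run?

For a radial system each layer contributes R = ln(r_out/r_in)/(2πkL); films add R = 1/(hA).
R_cast iron pipe wall = ln(159/150)/(2π×50.2×1) = 1.847×10^-4 K/W
R_outer film = 1/(h_o·2πr_oL) = 1/(21.4×2π×0.159×1) = 0.04677 K/W
R_total = 0.04696 K/W
Q = ΔT/R_total = 89/0.04696

q′ ≈ 1900 W/m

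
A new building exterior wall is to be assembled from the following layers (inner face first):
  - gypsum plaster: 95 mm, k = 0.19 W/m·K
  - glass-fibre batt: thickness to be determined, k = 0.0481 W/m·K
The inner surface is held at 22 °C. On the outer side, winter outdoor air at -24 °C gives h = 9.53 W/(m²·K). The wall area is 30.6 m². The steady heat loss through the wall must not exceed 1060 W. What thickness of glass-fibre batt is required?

Using the resistance-network approach (series):
R_gypsum plaster = L/(kA) = 0.095/(0.19×30.6) = 0.01634 K/W
R_outer film = 1/(h_o·A) = 1/(9.53×30.6) = 0.003429 K/W
Sum of the known resistances R_other = 0.01977 K/W
Required total resistance R_tot = ΔT/Q_allow = 46/1060 = 0.0434 K/W
R_glass-fibre batt = R_tot − R_other = 0.02363 K/W
L = R·k·A = 0.02363×0.0481×30.6

L ≈ 34.8 mm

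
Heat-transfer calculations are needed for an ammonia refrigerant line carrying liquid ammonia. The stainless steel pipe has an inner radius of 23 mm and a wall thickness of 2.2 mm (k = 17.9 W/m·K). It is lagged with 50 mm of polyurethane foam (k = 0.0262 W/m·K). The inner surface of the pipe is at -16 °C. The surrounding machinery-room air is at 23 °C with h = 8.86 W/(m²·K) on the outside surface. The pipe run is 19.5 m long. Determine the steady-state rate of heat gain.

For a radial system each layer contributes R = ln(r_out/r_in)/(2πkL); films add R = 1/(hA).
R_stainless steel pipe wall = ln(25.2/23)/(2π×17.9×19.5) = 4.165×10^-5 K/W
R_polyurethane foam = ln(75.2/25.2)/(2π×0.0262×19.5) = 0.3406 K/W
R_outer film = 1/(h_o·2πr_oL) = 1/(8.86×2π×0.0752×19.5) = 0.01225 K/W
R_total = 0.3529 K/W
Q = ΔT/R_total = 39/0.3529

Q ≈ 111 W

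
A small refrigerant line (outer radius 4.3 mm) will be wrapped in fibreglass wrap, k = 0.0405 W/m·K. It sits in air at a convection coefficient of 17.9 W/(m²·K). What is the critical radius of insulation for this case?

r_cr ≈ 2.26 mm

For a cylinder r_cr = k/h = 0.0405/17.9
r_cr = 2.26 mm; since the bare radius (4.3 mm) is above r_cr, any added insulation will reduce heat loss.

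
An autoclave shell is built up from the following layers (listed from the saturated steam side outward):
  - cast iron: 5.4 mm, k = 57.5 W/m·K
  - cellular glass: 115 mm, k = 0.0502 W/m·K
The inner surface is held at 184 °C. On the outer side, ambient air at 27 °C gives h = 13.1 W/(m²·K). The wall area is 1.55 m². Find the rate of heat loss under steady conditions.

Series thermal resistances:
R_cast iron = L/(kA) = 0.0054/(57.5×1.55) = 6.059×10^-5 K/W
R_cellular glass = L/(kA) = 0.115/(0.0502×1.55) = 1.478 K/W
R_outer film = 1/(h_o·A) = 1/(13.1×1.55) = 0.04925 K/W
R_total = 1.527 K/W
Q = ΔT / R_total = 157 / 1.527

Q ≈ 103 W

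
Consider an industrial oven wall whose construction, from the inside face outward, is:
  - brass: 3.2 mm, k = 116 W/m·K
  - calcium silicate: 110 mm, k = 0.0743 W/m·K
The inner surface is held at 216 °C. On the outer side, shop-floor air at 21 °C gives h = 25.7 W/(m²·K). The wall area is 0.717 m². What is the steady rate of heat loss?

Q ≈ 92 W

Model the wall as resistances in series:
R_brass = L/(kA) = 0.0032/(116×0.717) = 3.847×10^-5 K/W
R_calcium silicate = L/(kA) = 0.11/(0.0743×0.717) = 2.065 K/W
R_outer film = 1/(h_o·A) = 1/(25.7×0.717) = 0.05427 K/W
R_total = 2.119 K/W
Q = ΔT / R_total = 195 / 2.119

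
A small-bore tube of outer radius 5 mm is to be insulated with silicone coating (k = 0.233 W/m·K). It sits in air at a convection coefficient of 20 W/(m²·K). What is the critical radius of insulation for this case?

For a cylinder r_cr = k/h = 0.233/20
r_cr = 11.7 mm; since the bare radius (5 mm) is below r_cr, adding a thin layer of insulation will *increase* heat loss.

r_cr ≈ 11.7 mm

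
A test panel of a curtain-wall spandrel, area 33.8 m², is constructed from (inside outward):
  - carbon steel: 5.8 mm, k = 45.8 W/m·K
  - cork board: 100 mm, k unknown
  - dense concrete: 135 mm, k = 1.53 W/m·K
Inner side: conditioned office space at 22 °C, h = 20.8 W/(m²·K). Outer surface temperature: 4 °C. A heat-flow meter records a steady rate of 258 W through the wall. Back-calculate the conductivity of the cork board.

Using the resistance-network approach (series):
R_inner film = 1/(h_i·A) = 1/(20.8×33.8) = 0.001422 K/W
R_carbon steel = L/(kA) = 0.0058/(45.8×33.8) = 3.747×10^-6 K/W
R_dense concrete = L/(kA) = 0.135/(1.53×33.8) = 0.002611 K/W
Sum of known resistances R_other = 0.004037 K/W
Total R = ΔT/Q = 18/258 = 0.06977 K/W
R_cork board = R_total − R_other = 0.06573 K/W
k = L/(R·A) = 0.1/(0.06573×33.8)

k ≈ 0.045 W/(m·K)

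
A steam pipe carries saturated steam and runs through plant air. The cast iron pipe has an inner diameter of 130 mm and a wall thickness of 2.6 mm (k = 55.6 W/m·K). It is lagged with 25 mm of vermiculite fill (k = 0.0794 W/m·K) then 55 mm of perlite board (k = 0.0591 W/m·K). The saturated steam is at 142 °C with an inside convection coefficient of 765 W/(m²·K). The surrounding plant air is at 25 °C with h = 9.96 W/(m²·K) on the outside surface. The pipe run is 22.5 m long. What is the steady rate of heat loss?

Q ≈ 1320 W

Cylindrical conduction, so R = ln(r₂/r₁)/(2πkL) per layer, in series:
R_inner film = 1/(h_i·2πr₁L) = 1/(765×2π×0.065×22.5) = 1.423×10^-4 K/W
R_cast iron pipe wall = ln(67.6/65)/(2π×55.6×22.5) = 4.99×10^-6 K/W
R_vermiculite fill = ln(92.6/67.6)/(2π×0.0794×22.5) = 0.02803 K/W
R_perlite board = ln(147.6/92.6)/(2π×0.0591×22.5) = 0.0558 K/W
R_outer film = 1/(h_o·2πr_oL) = 1/(9.96×2π×0.1476×22.5) = 0.004812 K/W
R_total = 0.08879 K/W
Q = ΔT/R_total = 117/0.08879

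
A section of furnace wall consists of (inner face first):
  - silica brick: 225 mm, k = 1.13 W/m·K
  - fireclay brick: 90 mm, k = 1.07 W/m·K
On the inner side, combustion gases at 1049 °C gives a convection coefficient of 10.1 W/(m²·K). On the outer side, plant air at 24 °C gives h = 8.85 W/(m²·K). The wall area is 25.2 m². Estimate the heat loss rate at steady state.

Thermal resistances in series:
R_inner film = 1/(h_i·A) = 1/(10.1×25.2) = 0.003929 K/W
R_silica brick = L/(kA) = 0.225/(1.13×25.2) = 0.007901 K/W
R_fireclay brick = L/(kA) = 0.09/(1.07×25.2) = 0.003338 K/W
R_outer film = 1/(h_o·A) = 1/(8.85×25.2) = 0.004484 K/W
R_total = 0.01965 K/W
Q = ΔT / R_total = 1025 / 0.01965

Q ≈ 52200 W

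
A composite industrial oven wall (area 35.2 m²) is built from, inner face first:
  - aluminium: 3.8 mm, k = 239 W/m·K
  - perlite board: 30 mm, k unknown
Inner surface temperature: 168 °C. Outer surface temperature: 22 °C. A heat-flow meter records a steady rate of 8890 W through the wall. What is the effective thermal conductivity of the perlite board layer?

Treating each layer as a thermal resistance in series:
R_aluminium = L/(kA) = 0.0038/(239×35.2) = 4.517×10^-7 K/W
Sum of known resistances R_other = 4.517×10^-7 K/W
Total R = ΔT/Q = 146/8890 = 0.01642 K/W
R_perlite board = R_total − R_other = 0.01642 K/W
k = L/(R·A) = 0.03/(0.01642×35.2)

k ≈ 0.0519 W/(m·K)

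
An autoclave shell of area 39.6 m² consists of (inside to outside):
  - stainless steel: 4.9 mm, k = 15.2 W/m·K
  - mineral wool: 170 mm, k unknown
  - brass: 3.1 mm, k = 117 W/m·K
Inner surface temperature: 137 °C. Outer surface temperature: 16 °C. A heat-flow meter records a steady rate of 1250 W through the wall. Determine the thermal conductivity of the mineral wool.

Thermal resistances in series:
R_stainless steel = L/(kA) = 0.0049/(15.2×39.6) = 8.141×10^-6 K/W
R_brass = L/(kA) = 0.0031/(117×39.6) = 6.691×10^-7 K/W
Sum of known resistances R_other = 8.81×10^-6 K/W
Total R = ΔT/Q = 121/1250 = 0.0968 K/W
R_mineral wool = R_total − R_other = 0.09679 K/W
k = L/(R·A) = 0.17/(0.09679×39.6)

k ≈ 0.0444 W/(m·K)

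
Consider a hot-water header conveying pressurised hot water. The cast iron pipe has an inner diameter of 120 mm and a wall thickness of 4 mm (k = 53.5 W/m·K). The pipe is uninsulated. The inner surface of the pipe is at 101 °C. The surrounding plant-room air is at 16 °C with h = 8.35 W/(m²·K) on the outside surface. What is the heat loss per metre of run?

q′ ≈ 285 W/m

Cylindrical conduction, so R = ln(r₂/r₁)/(2πkL) per layer, in series:
R_cast iron pipe wall = ln(64/60)/(2π×53.5×1) = 1.92×10^-4 K/W
R_outer film = 1/(h_o·2πr_oL) = 1/(8.35×2π×0.064×1) = 0.2978 K/W
R_total = 0.298 K/W
Q = ΔT/R_total = 85/0.298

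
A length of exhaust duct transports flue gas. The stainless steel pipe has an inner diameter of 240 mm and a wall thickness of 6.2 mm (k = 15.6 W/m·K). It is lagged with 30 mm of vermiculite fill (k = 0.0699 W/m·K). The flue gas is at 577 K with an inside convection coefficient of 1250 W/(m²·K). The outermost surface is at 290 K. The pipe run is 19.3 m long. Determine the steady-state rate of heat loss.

Per-layer cylindrical resistances, series-summed:
R_inner film = 1/(h_i·2πr₁L) = 1/(1250×2π×0.12×19.3) = 5.498×10^-5 K/W
R_stainless steel pipe wall = ln(126.2/120)/(2π×15.6×19.3) = 2.663×10^-5 K/W
R_vermiculite fill = ln(156.2/126.2)/(2π×0.0699×19.3) = 0.02516 K/W
R_total = 0.02524 K/W
Q = ΔT/R_total = 287/0.02524

Q ≈ 11400 W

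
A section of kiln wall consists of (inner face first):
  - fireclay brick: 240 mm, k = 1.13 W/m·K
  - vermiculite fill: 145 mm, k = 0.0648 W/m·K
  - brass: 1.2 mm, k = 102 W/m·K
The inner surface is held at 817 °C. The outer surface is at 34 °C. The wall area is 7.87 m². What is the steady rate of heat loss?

Thermal resistances in series:
R_fireclay brick = L/(kA) = 0.24/(1.13×7.87) = 0.02699 K/W
R_vermiculite fill = L/(kA) = 0.145/(0.0648×7.87) = 0.2843 K/W
R_brass = L/(kA) = 0.0012/(102×7.87) = 1.495×10^-6 K/W
R_total = 0.3113 K/W
Q = ΔT / R_total = 783 / 0.3113

Q ≈ 2520 W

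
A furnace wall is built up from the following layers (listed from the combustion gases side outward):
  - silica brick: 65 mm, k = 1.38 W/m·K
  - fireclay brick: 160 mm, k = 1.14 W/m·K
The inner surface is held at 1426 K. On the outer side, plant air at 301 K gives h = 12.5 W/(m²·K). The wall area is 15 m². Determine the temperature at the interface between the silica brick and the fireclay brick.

T ≈ 1230 K

Series thermal resistances:
R_silica brick = L/(kA) = 0.065/(1.38×15) = 0.00314 K/W
R_fireclay brick = L/(kA) = 0.16/(1.14×15) = 0.009357 K/W
R_outer film = 1/(h_o·A) = 1/(12.5×15) = 0.005333 K/W
R_total = 0.01783 K/W;  Q = ΔT/R_total = 1125/0.01783 = 63100 W
T_interface = T_inner − Q·ΣR(inner→interface) = 1426 − 63100×0.00314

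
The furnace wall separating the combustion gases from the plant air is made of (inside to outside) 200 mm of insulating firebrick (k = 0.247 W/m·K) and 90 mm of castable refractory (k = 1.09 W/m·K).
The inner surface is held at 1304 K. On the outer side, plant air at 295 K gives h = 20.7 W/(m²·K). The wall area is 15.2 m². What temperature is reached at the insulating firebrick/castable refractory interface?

T ≈ 435 K

Model the wall as resistances in series:
R_insulating firebrick = L/(kA) = 0.2/(0.247×15.2) = 0.05327 K/W
R_castable refractory = L/(kA) = 0.09/(1.09×15.2) = 0.005432 K/W
R_outer film = 1/(h_o·A) = 1/(20.7×15.2) = 0.003178 K/W
R_total = 0.06188 K/W;  Q = ΔT/R_total = 1009/0.06188 = 16310 W
T_interface = T_inner − Q·ΣR(inner→interface) = 1304 − 16300×0.05327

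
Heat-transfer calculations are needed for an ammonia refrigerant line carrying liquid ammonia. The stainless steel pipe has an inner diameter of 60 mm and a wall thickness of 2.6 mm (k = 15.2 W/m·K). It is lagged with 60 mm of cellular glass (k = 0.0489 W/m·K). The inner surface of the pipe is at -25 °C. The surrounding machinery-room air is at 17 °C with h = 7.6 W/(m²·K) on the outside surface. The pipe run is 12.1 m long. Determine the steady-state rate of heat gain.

For a radial system each layer contributes R = ln(r_out/r_in)/(2πkL); films add R = 1/(hA).
R_stainless steel pipe wall = ln(32.6/30)/(2π×15.2×12.1) = 7.192×10^-5 K/W
R_cellular glass = ln(92.6/32.6)/(2π×0.0489×12.1) = 0.2808 K/W
R_outer film = 1/(h_o·2πr_oL) = 1/(7.6×2π×0.0926×12.1) = 0.01869 K/W
R_total = 0.2996 K/W
Q = ΔT/R_total = 42/0.2996

Q ≈ 140 W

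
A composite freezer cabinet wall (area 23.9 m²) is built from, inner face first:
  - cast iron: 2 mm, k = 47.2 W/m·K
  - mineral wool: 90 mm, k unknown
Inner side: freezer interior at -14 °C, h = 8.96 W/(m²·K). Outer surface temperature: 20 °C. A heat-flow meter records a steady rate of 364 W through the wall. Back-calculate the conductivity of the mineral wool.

k ≈ 0.0424 W/(m·K)

Thermal resistances in series:
R_inner film = 1/(h_i·A) = 1/(8.96×23.9) = 0.00467 K/W
R_cast iron = L/(kA) = 0.002/(47.2×23.9) = 1.773×10^-6 K/W
Sum of known resistances R_other = 0.004672 K/W
Total R = ΔT/Q = 34/364 = 0.09341 K/W
R_mineral wool = R_total − R_other = 0.08874 K/W
k = L/(R·A) = 0.09/(0.08874×23.9)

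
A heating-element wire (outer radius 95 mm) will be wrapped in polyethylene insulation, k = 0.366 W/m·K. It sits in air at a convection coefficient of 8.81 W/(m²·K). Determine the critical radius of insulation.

For a cylinder r_cr = k/h = 0.366/8.81
r_cr = 41.5 mm; since the bare radius (95 mm) is above r_cr, any added insulation will reduce heat loss.

r_cr ≈ 41.5 mm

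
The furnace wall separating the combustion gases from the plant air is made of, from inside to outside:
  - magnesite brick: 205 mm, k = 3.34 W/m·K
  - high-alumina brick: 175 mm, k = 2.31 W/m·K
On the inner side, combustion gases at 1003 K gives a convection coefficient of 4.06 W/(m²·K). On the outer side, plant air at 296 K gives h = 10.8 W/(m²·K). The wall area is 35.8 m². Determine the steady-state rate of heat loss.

Using the resistance-network approach (series):
R_inner film = 1/(h_i·A) = 1/(4.06×35.8) = 0.00688 K/W
R_magnesite brick = L/(kA) = 0.205/(3.34×35.8) = 0.001714 K/W
R_high-alumina brick = L/(kA) = 0.175/(2.31×35.8) = 0.002116 K/W
R_outer film = 1/(h_o·A) = 1/(10.8×35.8) = 0.002586 K/W
R_total = 0.0133 K/W
Q = ΔT / R_total = 707 / 0.0133

Q ≈ 53200 W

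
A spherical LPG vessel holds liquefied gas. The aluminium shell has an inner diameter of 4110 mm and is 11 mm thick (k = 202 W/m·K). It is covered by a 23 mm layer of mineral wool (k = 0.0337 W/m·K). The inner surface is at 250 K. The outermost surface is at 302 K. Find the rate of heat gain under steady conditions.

Q ≈ 4130 W

Each spherical layer contributes R = (1/r_i − 1/r_o)/(4πk):
R_aluminium shell = (1/2.055 − 1/2.066)/(4π×202) = 1.021×10^-6 K/W
R_mineral wool = (1/2.066 − 1/2.089)/(4π×0.0337) = 0.01258 K/W
R_total = 0.01259 K/W
Q = ΔT/R_total = 52/0.01259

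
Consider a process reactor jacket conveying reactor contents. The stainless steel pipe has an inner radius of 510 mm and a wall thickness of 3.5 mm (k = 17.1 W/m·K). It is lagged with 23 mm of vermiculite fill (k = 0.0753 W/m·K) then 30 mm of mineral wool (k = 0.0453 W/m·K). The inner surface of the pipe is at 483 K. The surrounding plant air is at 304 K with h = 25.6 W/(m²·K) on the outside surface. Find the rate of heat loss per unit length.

q′ ≈ 607 W/m

Per-layer cylindrical resistances, series-summed:
R_stainless steel pipe wall = ln(513.5/510)/(2π×17.1×1) = 6.366×10^-5 K/W
R_vermiculite fill = ln(536.5/513.5)/(2π×0.0753×1) = 0.09261 K/W
R_mineral wool = ln(566.5/536.5)/(2π×0.0453×1) = 0.1912 K/W
R_outer film = 1/(h_o·2πr_oL) = 1/(25.6×2π×0.5665×1) = 0.01097 K/W
R_total = 0.2948 K/W
Q = ΔT/R_total = 179/0.2948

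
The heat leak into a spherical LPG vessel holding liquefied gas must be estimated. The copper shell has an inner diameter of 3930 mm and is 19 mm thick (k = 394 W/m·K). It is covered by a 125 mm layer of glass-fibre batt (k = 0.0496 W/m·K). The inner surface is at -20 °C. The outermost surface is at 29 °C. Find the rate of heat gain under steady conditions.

Radial (spherical) resistances in series:
R_copper shell = (1/1.965 − 1/1.984)/(4π×394) = 9.843×10^-7 K/W
R_glass-fibre batt = (1/1.984 − 1/2.109)/(4π×0.0496) = 0.04793 K/W
R_total = 0.04793 K/W
Q = ΔT/R_total = 49/0.04793

Q ≈ 1020 W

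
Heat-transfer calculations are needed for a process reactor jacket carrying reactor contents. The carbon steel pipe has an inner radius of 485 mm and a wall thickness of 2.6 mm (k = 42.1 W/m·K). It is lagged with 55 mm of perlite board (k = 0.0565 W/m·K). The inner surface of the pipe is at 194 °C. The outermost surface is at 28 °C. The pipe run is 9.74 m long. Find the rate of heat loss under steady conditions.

Radial resistances (cylindrical: R_cond = ln(r_o/r_i)/(2πkL), R_conv = 1/(h·2πrL)):
R_carbon steel pipe wall = ln(487.6/485)/(2π×42.1×9.74) = 2.075×10^-6 K/W
R_perlite board = ln(542.6/487.6)/(2π×0.0565×9.74) = 0.03091 K/W
R_total = 0.03091 K/W
Q = ΔT/R_total = 166/0.03091

Q ≈ 5370 W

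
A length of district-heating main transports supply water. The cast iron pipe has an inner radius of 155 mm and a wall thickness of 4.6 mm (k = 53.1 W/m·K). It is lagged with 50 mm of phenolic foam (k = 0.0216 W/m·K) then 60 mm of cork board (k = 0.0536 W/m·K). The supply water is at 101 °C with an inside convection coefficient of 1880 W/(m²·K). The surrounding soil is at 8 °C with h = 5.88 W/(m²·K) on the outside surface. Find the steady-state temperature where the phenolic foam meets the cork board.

Treating each annulus and film as a series resistance:
R_inner film = 1/(h_i·2πr₁L) = 1/(1880×2π×0.155×1) = 5.462×10^-4 K/W
R_cast iron pipe wall = ln(159.6/155)/(2π×53.1×1) = 8.766×10^-5 K/W
R_phenolic foam = ln(209.6/159.6)/(2π×0.0216×1) = 2.008 K/W
R_cork board = ln(269.6/209.6)/(2π×0.0536×1) = 0.7475 K/W
R_outer film = 1/(h_o·2πr_oL) = 1/(5.88×2π×0.2696×1) = 0.1004 K/W
R_total = 2.857 K/W
Q = ΔT/R_total = 93/2.857
Q = 32.6 W/m
T_interface = T_inner − Q·ΣR(inner→interface) = 101 − 32.6×2.009

T ≈ 35.6 °C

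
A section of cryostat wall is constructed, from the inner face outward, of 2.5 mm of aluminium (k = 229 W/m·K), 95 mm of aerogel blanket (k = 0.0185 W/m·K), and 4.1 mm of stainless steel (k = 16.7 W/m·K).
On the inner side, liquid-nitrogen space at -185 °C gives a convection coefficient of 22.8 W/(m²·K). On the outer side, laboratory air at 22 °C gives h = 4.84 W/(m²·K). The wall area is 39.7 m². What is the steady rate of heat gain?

Series thermal resistances:
R_inner film = 1/(h_i·A) = 1/(22.8×39.7) = 0.001105 K/W
R_aluminium = L/(kA) = 0.0025/(229×39.7) = 2.75×10^-7 K/W
R_aerogel blanket = L/(kA) = 0.095/(0.0185×39.7) = 0.1293 K/W
R_stainless steel = L/(kA) = 0.0041/(16.7×39.7) = 6.184×10^-6 K/W
R_outer film = 1/(h_o·A) = 1/(4.84×39.7) = 0.005204 K/W
R_total = 0.1357 K/W
Q = ΔT / R_total = 207 / 0.1357

Q ≈ 1530 W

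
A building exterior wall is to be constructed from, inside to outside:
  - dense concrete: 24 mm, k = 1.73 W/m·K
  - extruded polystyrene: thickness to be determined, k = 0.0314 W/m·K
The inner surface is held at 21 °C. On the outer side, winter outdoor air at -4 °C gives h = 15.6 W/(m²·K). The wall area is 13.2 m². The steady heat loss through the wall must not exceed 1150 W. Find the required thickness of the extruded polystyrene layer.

L ≈ 6.56 mm

Thermal resistances in series:
R_dense concrete = L/(kA) = 0.024/(1.73×13.2) = 0.001051 K/W
R_outer film = 1/(h_o·A) = 1/(15.6×13.2) = 0.004856 K/W
Sum of the known resistances R_other = 0.005907 K/W
Required total resistance R_tot = ΔT/Q_allow = 25/1150 = 0.02174 K/W
R_extruded polystyrene = R_tot − R_other = 0.01583 K/W
L = R·k·A = 0.01583×0.0314×13.2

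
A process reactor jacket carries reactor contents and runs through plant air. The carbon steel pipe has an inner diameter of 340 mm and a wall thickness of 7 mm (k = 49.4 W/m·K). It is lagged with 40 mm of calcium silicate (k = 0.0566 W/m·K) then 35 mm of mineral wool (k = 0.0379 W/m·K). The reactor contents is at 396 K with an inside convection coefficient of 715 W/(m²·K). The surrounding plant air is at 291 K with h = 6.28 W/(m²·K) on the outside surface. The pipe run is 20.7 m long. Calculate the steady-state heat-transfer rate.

Q ≈ 1670 W

Per-layer cylindrical resistances, series-summed:
R_inner film = 1/(h_i·2πr₁L) = 1/(715×2π×0.17×20.7) = 6.325×10^-5 K/W
R_carbon steel pipe wall = ln(177/170)/(2π×49.4×20.7) = 6.28×10^-6 K/W
R_calcium silicate = ln(217/177)/(2π×0.0566×20.7) = 0.02768 K/W
R_mineral wool = ln(252/217)/(2π×0.0379×20.7) = 0.03033 K/W
R_outer film = 1/(h_o·2πr_oL) = 1/(6.28×2π×0.252×20.7) = 0.004858 K/W
R_total = 0.06294 K/W
Q = ΔT/R_total = 105/0.06294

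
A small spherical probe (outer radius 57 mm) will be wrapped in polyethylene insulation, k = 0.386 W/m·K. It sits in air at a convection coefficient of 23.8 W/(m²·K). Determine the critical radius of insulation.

r_cr ≈ 32.4 mm

For a sphere r_cr = 2k/h = 2×0.386/23.8
r_cr = 32.4 mm; since the bare radius (57 mm) is above r_cr, any added insulation will reduce heat loss.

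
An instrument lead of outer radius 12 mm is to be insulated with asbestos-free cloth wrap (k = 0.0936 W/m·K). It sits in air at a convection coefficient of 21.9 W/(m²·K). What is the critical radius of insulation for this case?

For a cylinder r_cr = k/h = 0.0936/21.9
r_cr = 4.27 mm; since the bare radius (12 mm) is above r_cr, any added insulation will reduce heat loss.

r_cr ≈ 4.27 mm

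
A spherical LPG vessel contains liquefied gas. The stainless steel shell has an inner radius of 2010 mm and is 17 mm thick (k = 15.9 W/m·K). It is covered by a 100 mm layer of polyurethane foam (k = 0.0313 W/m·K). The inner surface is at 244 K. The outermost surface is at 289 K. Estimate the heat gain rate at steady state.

Q ≈ 763 W

Spherical conduction: R = (1/r_in − 1/r_out)/(4πk) per layer; series-sum.
R_stainless steel shell = (1/2.01 − 1/2.027)/(4π×15.9) = 2.088×10^-5 K/W
R_polyurethane foam = (1/2.027 − 1/2.127)/(4π×0.0313) = 0.05897 K/W
R_total = 0.05899 K/W
Q = ΔT/R_total = 45/0.05899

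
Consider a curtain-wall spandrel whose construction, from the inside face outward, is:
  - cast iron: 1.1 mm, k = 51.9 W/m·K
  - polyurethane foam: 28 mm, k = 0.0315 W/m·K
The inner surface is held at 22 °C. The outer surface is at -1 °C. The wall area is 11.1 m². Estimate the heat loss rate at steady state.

Q ≈ 287 W

Treating each layer as a thermal resistance in series:
R_cast iron = L/(kA) = 0.0011/(51.9×11.1) = 1.909×10^-6 K/W
R_polyurethane foam = L/(kA) = 0.028/(0.0315×11.1) = 0.08008 K/W
R_total = 0.08008 K/W
Q = ΔT / R_total = 23 / 0.08008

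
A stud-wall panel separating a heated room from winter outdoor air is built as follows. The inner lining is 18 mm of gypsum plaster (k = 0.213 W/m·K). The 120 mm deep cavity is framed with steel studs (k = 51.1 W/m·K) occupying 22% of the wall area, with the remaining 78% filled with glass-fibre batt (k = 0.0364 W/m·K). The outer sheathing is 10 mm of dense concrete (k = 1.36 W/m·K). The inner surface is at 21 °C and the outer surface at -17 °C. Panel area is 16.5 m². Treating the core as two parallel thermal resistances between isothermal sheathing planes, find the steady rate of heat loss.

Q ≈ 6120 W

Sheathing layers in series; stud and cavity paths in parallel between them.
R_inner = 0.018/(0.213×16.5) = 0.005122 K/W
R_stud  = 0.12/(51.1×0.22×16.5) = 6.469×10^-4 K/W
R_cav   = 0.12/(0.0364×0.78×16.5) = 0.2562 K/W
1/R_core = 1/R_stud + 1/R_cav → R_core = 6.453×10^-4 K/W
R_outer = 0.01/(1.36×16.5) = 4.456×10^-4 K/W
R_total = 0.006213 K/W
Q = ΔT/R_total = 38/0.006213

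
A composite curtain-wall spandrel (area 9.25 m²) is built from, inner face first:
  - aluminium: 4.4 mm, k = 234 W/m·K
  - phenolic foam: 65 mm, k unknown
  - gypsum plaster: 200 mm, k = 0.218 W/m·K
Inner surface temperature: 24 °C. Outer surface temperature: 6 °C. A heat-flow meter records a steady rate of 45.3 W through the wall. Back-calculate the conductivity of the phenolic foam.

k ≈ 0.0236 W/(m·K)

Treating each layer as a thermal resistance in series:
R_aluminium = L/(kA) = 0.0044/(234×9.25) = 2.033×10^-6 K/W
R_gypsum plaster = L/(kA) = 0.2/(0.218×9.25) = 0.09918 K/W
Sum of known resistances R_other = 0.09918 K/W
Total R = ΔT/Q = 18/45.3 = 0.3974 K/W
R_phenolic foam = R_total − R_other = 0.2982 K/W
k = L/(R·A) = 0.065/(0.2982×9.25)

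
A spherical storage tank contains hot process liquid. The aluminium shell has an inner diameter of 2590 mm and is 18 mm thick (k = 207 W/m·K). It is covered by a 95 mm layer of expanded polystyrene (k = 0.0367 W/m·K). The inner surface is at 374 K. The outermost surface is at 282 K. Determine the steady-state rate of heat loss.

Q ≈ 826 W

For a spherical shell R = (1/r₁ − 1/r₂)/(4πk); film R = 1/(h·4πr²). In series:
R_aluminium shell = (1/1.295 − 1/1.313)/(4π×207) = 4.07×10^-6 K/W
R_expanded polystyrene = (1/1.313 − 1/1.408)/(4π×0.0367) = 0.1114 K/W
R_total = 0.1114 K/W
Q = ΔT/R_total = 92/0.1114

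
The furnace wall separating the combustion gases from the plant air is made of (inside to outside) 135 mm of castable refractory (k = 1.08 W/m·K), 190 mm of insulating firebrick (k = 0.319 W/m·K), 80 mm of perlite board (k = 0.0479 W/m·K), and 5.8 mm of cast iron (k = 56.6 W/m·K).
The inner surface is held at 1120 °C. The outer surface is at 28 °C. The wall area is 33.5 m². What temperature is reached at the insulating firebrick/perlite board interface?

Treating each layer as a thermal resistance in series:
R_castable refractory = L/(kA) = 0.135/(1.08×33.5) = 0.003731 K/W
R_insulating firebrick = L/(kA) = 0.19/(0.319×33.5) = 0.01778 K/W
R_perlite board = L/(kA) = 0.08/(0.0479×33.5) = 0.04986 K/W
R_cast iron = L/(kA) = 0.0058/(56.6×33.5) = 3.059×10^-6 K/W
R_total = 0.07137 K/W;  Q = ΔT/R_total = 1092/0.07137 = 15300 W
T_interface = T_inner − Q·ΣR(inner→interface) = 1120 − 15300×0.02151

T ≈ 791 °C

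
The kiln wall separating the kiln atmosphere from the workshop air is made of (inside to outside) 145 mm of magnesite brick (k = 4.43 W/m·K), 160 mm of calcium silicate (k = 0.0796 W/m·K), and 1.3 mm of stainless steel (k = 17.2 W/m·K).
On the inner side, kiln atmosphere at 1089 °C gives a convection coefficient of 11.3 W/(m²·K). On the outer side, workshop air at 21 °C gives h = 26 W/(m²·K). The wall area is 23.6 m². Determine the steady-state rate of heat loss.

Series thermal resistances:
R_inner film = 1/(h_i·A) = 1/(11.3×23.6) = 0.00375 K/W
R_magnesite brick = L/(kA) = 0.145/(4.43×23.6) = 0.001387 K/W
R_calcium silicate = L/(kA) = 0.16/(0.0796×23.6) = 0.08517 K/W
R_stainless steel = L/(kA) = 0.0013/(17.2×23.6) = 3.203×10^-6 K/W
R_outer film = 1/(h_o·A) = 1/(26×23.6) = 0.00163 K/W
R_total = 0.09194 K/W
Q = ΔT / R_total = 1068 / 0.09194

Q ≈ 11600 W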